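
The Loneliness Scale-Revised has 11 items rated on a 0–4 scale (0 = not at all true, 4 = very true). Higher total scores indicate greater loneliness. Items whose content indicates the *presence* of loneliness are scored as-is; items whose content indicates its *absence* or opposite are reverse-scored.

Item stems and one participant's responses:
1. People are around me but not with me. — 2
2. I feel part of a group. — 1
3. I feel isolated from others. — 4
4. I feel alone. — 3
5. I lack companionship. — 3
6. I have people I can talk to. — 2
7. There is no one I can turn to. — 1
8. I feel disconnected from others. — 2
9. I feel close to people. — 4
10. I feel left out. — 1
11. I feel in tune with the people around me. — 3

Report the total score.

22

Items 2, 6, 9, 11 describe the absence/opposite of loneliness → reverse-score.
reverse-coded value = 4 − response.
  item 1: 2
  item 2: 4 − 1 = 3
  item 3: 4
  item 4: 3
  item 5: 3
  item 6: 4 − 2 = 2
  item 7: 1
  item 8: 2
  item 9: 4 − 4 = 0
  item 10: 1
  item 11: 4 − 3 = 1
Total = 2 + 3 + 4 + 3 + 3 + 2 + 1 + 2 + 0 + 1 + 1 = 22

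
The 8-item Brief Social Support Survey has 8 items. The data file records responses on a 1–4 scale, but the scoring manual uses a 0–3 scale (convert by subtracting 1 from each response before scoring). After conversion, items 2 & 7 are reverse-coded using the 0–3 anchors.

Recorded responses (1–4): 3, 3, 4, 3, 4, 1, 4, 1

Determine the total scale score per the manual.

11

Convert to 0–3: 2, 2, 3, 2, 3, 0, 3, 0
Reverse-coded (on a 0–3 scale, reversed = 3 − raw):
  item 2: 3 − 2 = 1
  item 7: 3 − 3 = 0
Scored: 2, 1, 3, 2, 3, 0, 0, 0
Total = 11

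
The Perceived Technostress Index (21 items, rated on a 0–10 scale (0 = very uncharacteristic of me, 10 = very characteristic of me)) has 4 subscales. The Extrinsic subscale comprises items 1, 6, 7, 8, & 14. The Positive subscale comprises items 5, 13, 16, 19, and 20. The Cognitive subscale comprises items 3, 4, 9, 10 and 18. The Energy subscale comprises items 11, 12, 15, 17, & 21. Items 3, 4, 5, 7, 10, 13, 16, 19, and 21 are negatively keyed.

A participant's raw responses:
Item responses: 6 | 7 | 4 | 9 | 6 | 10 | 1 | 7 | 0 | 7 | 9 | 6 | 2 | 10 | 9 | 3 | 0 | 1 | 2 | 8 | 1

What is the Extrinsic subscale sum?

42

Extrinsic items: 1, 6, 7, 8, 14.
Of these, item 7 is negatively keyed; reversed = (0+10) − raw = 10 − raw.
  item 1: 6
  item 6: 10
  item 7: 10 − 1 = 9
  item 8: 7
  item 14: 10
Sum = 6 + 10 + 9 + 7 + 10 = 42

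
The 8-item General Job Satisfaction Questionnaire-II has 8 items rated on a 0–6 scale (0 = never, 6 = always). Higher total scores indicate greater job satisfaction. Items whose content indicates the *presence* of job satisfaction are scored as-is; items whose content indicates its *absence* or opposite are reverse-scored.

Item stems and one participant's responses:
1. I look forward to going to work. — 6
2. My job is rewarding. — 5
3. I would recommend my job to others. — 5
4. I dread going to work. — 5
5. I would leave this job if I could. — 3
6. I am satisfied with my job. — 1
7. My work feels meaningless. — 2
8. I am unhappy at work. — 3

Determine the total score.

Items 4, 5, 7, 8 describe the absence/opposite of job satisfaction → reverse-score.
on a 0–6 scale, reversed = 6 − raw.
  item 1: 6
  item 2: 5
  item 3: 5
  item 4: 6 − 5 = 1
  item 5: 6 − 3 = 3
  item 6: 1
  item 7: 6 − 2 = 4
  item 8: 6 − 3 = 3
Total = 6 + 5 + 5 + 1 + 3 + 1 + 4 + 3 = 28

28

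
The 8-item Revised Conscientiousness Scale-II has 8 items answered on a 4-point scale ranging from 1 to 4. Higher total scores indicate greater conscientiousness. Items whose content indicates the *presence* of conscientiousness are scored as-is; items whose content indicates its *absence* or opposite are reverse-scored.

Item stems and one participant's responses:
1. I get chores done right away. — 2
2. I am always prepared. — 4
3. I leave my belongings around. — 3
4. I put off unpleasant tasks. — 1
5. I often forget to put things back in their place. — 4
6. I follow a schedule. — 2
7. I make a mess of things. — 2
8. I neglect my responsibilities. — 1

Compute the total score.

Items 3, 4, 5, 7, 8 describe the absence/opposite of conscientiousness → reverse-score.
reversed = (1+4) − raw = 5 − raw.
  item 1: 2
  item 2: 4
  item 3: 5 − 3 = 2
  item 4: 5 − 1 = 4
  item 5: 5 − 4 = 1
  item 6: 2
  item 7: 5 − 2 = 3
  item 8: 5 − 1 = 4
Total = 2 + 4 + 2 + 4 + 1 + 2 + 3 + 4 = 22

22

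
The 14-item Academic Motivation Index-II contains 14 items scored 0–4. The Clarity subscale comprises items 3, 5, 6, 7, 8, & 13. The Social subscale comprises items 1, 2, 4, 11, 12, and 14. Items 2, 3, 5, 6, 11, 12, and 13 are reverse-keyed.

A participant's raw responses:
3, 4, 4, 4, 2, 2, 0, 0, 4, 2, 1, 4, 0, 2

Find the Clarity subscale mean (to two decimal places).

1.33

Clarity items: 3, 5, 6, 7, 8, 13.
Of these, items 3, 5, 6, & 13 are reverse-keyed; reverse-coded value = 4 − response.
  item 3: 4 − 4 = 0
  item 5: 4 − 2 = 2
  item 6: 4 − 2 = 2
  item 7: 0
  item 8: 0
  item 13: 4 − 0 = 4
Sum = 0 + 2 + 2 + 0 + 0 + 4 = 8
Mean = 8 / 6 = 1.33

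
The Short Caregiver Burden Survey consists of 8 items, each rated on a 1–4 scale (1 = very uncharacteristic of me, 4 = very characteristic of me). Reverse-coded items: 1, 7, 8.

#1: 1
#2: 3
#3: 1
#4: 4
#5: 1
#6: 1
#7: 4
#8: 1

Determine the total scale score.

Reverse-coded items (reversed = (1+4) − raw = 5 − raw):
  item 1: 5 − 1 = 4
  item 7: 5 − 4 = 1
  item 8: 5 − 1 = 4
After reverse-coding: 4, 3, 1, 4, 1, 1, 1, 4
Total = 4 + 3 + 1 + 4 + 1 + 1 + 1 + 4 = 19

19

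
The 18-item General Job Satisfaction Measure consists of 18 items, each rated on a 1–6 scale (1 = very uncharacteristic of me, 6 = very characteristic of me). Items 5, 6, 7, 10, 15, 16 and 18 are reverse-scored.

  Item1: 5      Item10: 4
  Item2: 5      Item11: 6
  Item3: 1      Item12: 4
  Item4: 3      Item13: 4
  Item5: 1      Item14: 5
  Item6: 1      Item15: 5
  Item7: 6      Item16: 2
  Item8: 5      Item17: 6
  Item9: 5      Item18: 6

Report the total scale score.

73

Raw sum = 74. Reverse-scored items: 5, 6, 7, 10, 15, 16, 18; their raw sum = 25.
Each reversal replaces raw with 7 − raw, changing the total by 7 − 2·raw per item.
Total = 74 + 7·7 − 2·25 = 74 + 49 − 50 = 73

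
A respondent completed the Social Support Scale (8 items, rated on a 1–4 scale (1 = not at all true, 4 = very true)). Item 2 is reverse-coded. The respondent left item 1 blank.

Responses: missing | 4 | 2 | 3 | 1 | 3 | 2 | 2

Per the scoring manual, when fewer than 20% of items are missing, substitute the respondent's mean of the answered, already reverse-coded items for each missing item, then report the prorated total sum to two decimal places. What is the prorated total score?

Reverse-coded (reversed = (1+4) − raw = 5 − raw):
  item 2: 5 − 4 = 1
Completed scored items (7 of 8): 1, 2, 3, 1, 3, 2, 2; sum = 14.
Person mean = 14 / 7 ≈ 2.0000
Prorated total = (14 / 7) × 8 = 16.00 (to 2 dp)

16.00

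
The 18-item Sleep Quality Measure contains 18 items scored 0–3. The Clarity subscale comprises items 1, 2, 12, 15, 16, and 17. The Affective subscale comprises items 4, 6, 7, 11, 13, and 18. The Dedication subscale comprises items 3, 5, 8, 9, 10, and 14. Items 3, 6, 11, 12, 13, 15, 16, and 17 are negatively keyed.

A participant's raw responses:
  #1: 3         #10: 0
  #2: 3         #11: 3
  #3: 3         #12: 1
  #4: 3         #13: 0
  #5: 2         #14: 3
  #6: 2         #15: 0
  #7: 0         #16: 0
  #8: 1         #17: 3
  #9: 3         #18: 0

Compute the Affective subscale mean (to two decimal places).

Affective items: 4, 6, 7, 11, 13, 18.
Of these, items 6, 11, and 13 are negatively keyed; reversed = (0+3) − raw = 3 − raw.
  item 4: 3
  item 6: 3 − 2 = 1
  item 7: 0
  item 11: 3 − 3 = 0
  item 13: 3 − 0 = 3
  item 18: 0
Sum = 3 + 1 + 0 + 0 + 3 + 0 = 7
Mean = 7 / 6 = 1.17

1.17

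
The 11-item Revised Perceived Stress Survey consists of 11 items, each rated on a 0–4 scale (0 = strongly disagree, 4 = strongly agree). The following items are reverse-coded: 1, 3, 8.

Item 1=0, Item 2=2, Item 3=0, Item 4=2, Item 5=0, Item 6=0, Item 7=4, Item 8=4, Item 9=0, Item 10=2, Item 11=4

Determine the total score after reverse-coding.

Reverse-coded items (reversed = (0+4) − raw = 4 − raw):
  item 1: 4 − 0 = 4
  item 3: 4 − 0 = 4
  item 8: 4 − 4 = 0
After reverse-coding: 4, 2, 4, 2, 0, 0, 4, 0, 0, 2, 4
Total = 4 + 2 + 4 + 2 + 0 + 0 + 4 + 0 + 0 + 2 + 4 = 22

22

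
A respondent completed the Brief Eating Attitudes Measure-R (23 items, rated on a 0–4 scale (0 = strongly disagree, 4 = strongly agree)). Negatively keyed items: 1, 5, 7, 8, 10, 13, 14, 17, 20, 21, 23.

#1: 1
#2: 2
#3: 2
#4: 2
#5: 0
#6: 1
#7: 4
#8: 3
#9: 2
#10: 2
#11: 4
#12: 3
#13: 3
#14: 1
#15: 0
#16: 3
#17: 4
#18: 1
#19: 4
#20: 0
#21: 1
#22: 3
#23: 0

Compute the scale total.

Reverse-coded items (reverse-coded value = 4 − response):
  item 1: 4 − 1 = 3
  item 5: 4 − 0 = 4
  item 7: 4 − 4 = 0
  item 8: 4 − 3 = 1
  item 10: 4 − 2 = 2
  item 13: 4 − 3 = 1
  item 14: 4 − 1 = 3
  item 17: 4 − 4 = 0
  item 20: 4 − 0 = 4
  item 21: 4 − 1 = 3
  item 23: 4 − 0 = 4
Scored responses: 3, 2, 2, 2, 4, 1, 0, 1, 2, 2, 4, 3, 1, 3, 0, 3, 0, 1, 4, 4, 3, 3, 4
Total = 3 + 2 + 2 + 2 + 4 + 1 + 0 + 1 + 2 + 2 + 4 + 3 + 1 + 3 + 0 + 3 + 0 + 1 + 4 + 4 + 3 + 3 + 4 = 52

52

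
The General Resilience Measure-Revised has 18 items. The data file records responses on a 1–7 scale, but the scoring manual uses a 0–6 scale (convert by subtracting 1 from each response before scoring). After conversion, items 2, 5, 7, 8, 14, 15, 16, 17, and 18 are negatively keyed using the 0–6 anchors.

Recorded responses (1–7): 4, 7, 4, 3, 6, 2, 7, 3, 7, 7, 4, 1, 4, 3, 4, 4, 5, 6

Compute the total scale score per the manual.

Convert to 0–6: 3, 6, 3, 2, 5, 1, 6, 2, 6, 6, 3, 0, 3, 2, 3, 3, 4, 5
Reverse-coded (reversed = (0+6) − raw = 6 − raw):
  item 2: 6 − 6 = 0
  item 5: 6 − 5 = 1
  item 7: 6 − 6 = 0
  item 8: 6 − 2 = 4
  item 14: 6 − 2 = 4
  item 15: 6 − 3 = 3
  item 16: 6 − 3 = 3
  item 17: 6 − 4 = 2
  item 18: 6 − 5 = 1
Scored: 3, 0, 3, 2, 1, 1, 0, 4, 6, 6, 3, 0, 3, 4, 3, 3, 2, 1
Total = 45

45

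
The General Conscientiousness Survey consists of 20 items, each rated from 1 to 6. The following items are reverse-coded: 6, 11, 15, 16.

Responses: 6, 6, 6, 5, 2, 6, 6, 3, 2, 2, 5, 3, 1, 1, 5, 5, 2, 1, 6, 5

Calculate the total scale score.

64

Reversing items 6, 11, 15, and 16 with 7 − raw:
Total = 6 + 6 + 6 + 5 + 2 + (7−6) + 6 + 3 + 2 + 2 + (7−5) + 3 + 1 + 1 + (7−5) + (7−5) + 2 + 1 + 6 + 5
      = 6 + 6 + 6 + 5 + 2 + 1 + 6 + 3 + 2 + 2 + 2 + 3 + 1 + 1 + 2 + 2 + 2 + 1 + 6 + 5 = 64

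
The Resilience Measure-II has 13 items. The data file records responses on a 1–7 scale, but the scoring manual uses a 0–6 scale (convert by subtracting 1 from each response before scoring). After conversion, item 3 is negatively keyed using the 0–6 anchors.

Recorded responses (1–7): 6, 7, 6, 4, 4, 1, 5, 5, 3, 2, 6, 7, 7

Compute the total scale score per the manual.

Convert to 0–6: 5, 6, 5, 3, 3, 0, 4, 4, 2, 1, 5, 6, 6
Reverse-coded (on a 0–6 scale, reversed = 6 − raw):
  item 3: 6 − 5 = 1
Scored: 5, 6, 1, 3, 3, 0, 4, 4, 2, 1, 5, 6, 6
Total = 46

46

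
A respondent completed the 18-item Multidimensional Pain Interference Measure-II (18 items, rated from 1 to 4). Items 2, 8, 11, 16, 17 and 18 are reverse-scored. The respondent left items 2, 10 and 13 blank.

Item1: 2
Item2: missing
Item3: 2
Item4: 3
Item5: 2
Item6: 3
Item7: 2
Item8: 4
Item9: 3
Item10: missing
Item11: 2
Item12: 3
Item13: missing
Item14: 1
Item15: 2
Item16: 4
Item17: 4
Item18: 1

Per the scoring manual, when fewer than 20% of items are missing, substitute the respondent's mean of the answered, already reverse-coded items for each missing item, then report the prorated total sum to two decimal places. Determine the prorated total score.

39.60

Reverse-coded (reversed = (1+4) − raw = 5 − raw):
  item 8: 5 − 4 = 1
  item 11: 5 − 2 = 3
  item 16: 5 − 4 = 1
  item 17: 5 − 4 = 1
  item 18: 5 − 1 = 4
Completed scored items (15 of 18): 2, 2, 3, 2, 3, 2, 1, 3, 3, 3, 1, 2, 1, 1, 4; sum = 33.
Person mean = 33 / 15 ≈ 2.2000
Prorated total = (33 / 15) × 18 = 39.60 (to 2 dp)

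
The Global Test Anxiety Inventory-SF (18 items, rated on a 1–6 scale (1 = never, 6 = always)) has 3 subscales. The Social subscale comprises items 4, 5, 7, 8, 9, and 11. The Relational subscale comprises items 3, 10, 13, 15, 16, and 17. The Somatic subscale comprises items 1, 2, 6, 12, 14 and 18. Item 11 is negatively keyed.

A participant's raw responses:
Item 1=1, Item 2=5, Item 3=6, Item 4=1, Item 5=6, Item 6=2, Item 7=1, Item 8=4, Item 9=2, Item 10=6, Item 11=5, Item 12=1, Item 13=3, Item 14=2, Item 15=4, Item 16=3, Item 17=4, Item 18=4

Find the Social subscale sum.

16

Social items: 4, 5, 7, 8, 9, 11.
Of these, item 11 is negatively keyed; on a 1–6 scale, reversed = 7 − raw.
  item 4: 1
  item 5: 6
  item 7: 1
  item 8: 4
  item 9: 2
  item 11: 7 − 5 = 2
Sum = 1 + 6 + 1 + 4 + 2 + 2 = 16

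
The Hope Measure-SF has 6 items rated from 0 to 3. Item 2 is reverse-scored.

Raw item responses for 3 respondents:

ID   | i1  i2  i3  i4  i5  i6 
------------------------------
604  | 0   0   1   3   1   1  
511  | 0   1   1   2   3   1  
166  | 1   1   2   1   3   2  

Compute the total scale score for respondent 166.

Respondent 166 raw: 1, 1, 2, 1, 3, 2.
Reverse-coded (reversed = (0+3) − raw = 3 − raw):
  item 1: 1
  item 2: 3 − 1 = 2
  item 3: 2
  item 4: 1
  item 5: 3
  item 6: 2
Sum = 1 + 2 + 2 + 1 + 3 + 2 = 11

11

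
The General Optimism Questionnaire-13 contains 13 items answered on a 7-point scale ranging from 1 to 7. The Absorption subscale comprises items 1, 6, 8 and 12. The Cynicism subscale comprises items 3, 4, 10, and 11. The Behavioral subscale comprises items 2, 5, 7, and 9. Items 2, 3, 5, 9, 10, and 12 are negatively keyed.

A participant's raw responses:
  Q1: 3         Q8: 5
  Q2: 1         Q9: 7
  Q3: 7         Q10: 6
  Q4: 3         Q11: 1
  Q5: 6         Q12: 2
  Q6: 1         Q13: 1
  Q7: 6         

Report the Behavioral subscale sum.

16

Behavioral items: 2, 5, 7, 9.
Of these, items 2, 5 and 9 are negatively keyed; reverse-coded value = 8 − response.
  item 2: 8 − 1 = 7
  item 5: 8 − 6 = 2
  item 7: 6
  item 9: 8 − 7 = 1
Sum = 7 + 2 + 6 + 1 = 16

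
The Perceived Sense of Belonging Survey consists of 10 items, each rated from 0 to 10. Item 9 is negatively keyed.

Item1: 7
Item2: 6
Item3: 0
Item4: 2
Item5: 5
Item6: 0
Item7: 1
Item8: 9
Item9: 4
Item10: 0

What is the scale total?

36

Apply reverse scoring (reverse-coded value = 10 − response):
  item 9: 10 − 4 = 6
Scored items: 7, 6, 0, 2, 5, 0, 1, 9, 6, 0
Total = 7 + 6 + 0 + 2 + 5 + 0 + 1 + 9 + 6 + 0 = 36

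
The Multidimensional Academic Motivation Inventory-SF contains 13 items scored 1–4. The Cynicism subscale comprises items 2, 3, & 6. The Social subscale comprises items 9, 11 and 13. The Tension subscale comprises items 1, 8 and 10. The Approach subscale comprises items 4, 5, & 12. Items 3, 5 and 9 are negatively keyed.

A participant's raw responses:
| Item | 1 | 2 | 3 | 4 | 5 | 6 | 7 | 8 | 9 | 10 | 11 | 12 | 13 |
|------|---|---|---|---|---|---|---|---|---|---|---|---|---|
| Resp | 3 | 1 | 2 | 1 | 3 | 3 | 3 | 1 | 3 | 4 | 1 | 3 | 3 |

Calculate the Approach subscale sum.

6

Approach items: 4, 5, 12.
Of these, item 5 is negatively keyed; on a 1–4 scale, reversed = 5 − raw.
  item 4: 1
  item 5: 5 − 3 = 2
  item 12: 3
Sum = 1 + 2 + 3 = 6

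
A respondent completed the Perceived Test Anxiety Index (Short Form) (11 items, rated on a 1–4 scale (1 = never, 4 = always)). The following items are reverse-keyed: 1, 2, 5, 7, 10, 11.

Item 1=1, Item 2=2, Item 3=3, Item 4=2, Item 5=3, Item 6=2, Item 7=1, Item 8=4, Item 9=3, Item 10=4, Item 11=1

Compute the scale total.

Reverse-coded items (reverse-coded value = 5 − response):
  item 1: 5 − 1 = 4
  item 2: 5 − 2 = 3
  item 5: 5 − 3 = 2
  item 7: 5 − 1 = 4
  item 10: 5 − 4 = 1
  item 11: 5 − 1 = 4
After reverse-coding: 4, 3, 3, 2, 2, 2, 4, 4, 3, 1, 4
Total = 4 + 3 + 3 + 2 + 2 + 2 + 4 + 4 + 3 + 1 + 4 = 32

32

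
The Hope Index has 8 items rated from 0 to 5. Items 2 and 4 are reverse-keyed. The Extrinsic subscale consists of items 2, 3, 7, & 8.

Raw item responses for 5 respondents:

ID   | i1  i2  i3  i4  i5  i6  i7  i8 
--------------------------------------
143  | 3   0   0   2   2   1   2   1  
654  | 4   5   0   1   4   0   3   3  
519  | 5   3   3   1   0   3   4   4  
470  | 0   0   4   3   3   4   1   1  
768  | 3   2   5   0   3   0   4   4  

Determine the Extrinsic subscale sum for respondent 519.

13

Respondent 519 raw: 5, 3, 3, 1, 0, 3, 4, 4.
Extrinsic items: 2, 3, 7, 8.
Reverse-coded (reversed = (0+5) − raw = 5 − raw):
  item 2: 5 − 3 = 2
  item 3: 3
  item 7: 4
  item 8: 4
Sum = 2 + 3 + 4 + 4 = 13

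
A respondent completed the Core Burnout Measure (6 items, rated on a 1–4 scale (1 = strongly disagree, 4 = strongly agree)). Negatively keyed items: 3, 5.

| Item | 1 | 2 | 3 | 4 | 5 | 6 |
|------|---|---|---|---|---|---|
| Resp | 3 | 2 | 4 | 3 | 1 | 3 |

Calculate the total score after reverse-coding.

Reverse-coded items (on a 1–4 scale, reversed = 5 − raw):
  item 3: 5 − 4 = 1
  item 5: 5 − 1 = 4
Scored responses: 3, 2, 1, 3, 4, 3
Total = 3 + 2 + 1 + 3 + 4 + 3 = 16

16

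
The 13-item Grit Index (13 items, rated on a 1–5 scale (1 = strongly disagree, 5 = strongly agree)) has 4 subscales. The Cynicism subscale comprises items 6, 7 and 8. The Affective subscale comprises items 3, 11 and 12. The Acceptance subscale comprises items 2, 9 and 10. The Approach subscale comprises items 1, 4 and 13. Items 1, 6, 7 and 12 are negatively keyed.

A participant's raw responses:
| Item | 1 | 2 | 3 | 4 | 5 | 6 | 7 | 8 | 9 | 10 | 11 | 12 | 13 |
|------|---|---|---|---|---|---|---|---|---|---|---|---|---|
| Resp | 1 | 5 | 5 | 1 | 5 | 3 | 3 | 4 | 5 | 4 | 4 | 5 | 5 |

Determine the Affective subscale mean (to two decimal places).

Affective items: 3, 11, 12.
Of these, item 12 is negatively keyed; reverse-coded value = 6 − response.
  item 3: 5
  item 11: 4
  item 12: 6 − 5 = 1
Sum = 5 + 4 + 1 = 10
Mean = 10 / 3 = 3.33

3.33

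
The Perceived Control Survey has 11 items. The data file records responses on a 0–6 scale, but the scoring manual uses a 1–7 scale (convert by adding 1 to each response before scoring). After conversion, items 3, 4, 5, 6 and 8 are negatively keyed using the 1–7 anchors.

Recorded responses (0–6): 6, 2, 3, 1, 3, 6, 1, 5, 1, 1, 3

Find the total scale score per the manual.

Convert to 1–7: 7, 3, 4, 2, 4, 7, 2, 6, 2, 2, 4
Reverse-coded (on a 1–7 scale, reversed = 8 − raw):
  item 3: 8 − 4 = 4
  item 4: 8 − 2 = 6
  item 5: 8 − 4 = 4
  item 6: 8 − 7 = 1
  item 8: 8 − 6 = 2
Scored: 7, 3, 4, 6, 4, 1, 2, 2, 2, 2, 4
Total = 37

37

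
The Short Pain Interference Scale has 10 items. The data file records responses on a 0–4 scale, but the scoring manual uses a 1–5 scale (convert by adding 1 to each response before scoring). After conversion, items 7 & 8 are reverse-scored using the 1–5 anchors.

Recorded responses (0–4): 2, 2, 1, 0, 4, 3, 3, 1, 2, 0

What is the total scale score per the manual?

28

Convert to 1–5: 3, 3, 2, 1, 5, 4, 4, 2, 3, 1
Reverse-coded (reverse-coded value = 6 − response):
  item 7: 6 − 4 = 2
  item 8: 6 − 2 = 4
Scored: 3, 3, 2, 1, 5, 4, 2, 4, 3, 1
Total = 28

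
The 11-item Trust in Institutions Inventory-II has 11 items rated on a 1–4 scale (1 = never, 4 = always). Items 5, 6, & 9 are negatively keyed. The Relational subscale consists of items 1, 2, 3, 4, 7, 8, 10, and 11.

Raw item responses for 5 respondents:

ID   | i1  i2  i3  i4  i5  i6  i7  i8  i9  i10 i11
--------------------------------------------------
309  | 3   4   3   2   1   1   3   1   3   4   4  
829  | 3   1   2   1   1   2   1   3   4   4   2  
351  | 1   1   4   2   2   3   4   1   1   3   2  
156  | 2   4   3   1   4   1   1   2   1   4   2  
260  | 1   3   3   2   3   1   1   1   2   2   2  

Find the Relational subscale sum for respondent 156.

19

Respondent 156 raw: 2, 4, 3, 1, 4, 1, 1, 2, 1, 4, 2.
Relational items: 1, 2, 3, 4, 7, 8, 10, 11.
Reverse-coded (reversed = (1+4) − raw = 5 − raw):
  item 1: 2
  item 2: 4
  item 3: 3
  item 4: 1
  item 7: 1
  item 8: 2
  item 10: 4
  item 11: 2
Sum = 2 + 4 + 3 + 1 + 1 + 2 + 4 + 2 = 19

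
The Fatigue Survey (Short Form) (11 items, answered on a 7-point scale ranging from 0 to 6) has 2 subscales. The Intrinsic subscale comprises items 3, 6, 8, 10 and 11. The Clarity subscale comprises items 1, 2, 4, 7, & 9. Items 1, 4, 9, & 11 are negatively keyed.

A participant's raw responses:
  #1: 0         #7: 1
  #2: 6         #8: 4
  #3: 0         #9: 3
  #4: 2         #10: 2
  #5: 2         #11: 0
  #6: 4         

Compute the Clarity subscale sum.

20

Clarity items: 1, 2, 4, 7, 9.
Of these, items 1, 4, & 9 are negatively keyed; on a 0–6 scale, reversed = 6 − raw.
  item 1: 6 − 0 = 6
  item 2: 6
  item 4: 6 − 2 = 4
  item 7: 1
  item 9: 6 − 3 = 3
Sum = 6 + 6 + 4 + 1 + 3 = 20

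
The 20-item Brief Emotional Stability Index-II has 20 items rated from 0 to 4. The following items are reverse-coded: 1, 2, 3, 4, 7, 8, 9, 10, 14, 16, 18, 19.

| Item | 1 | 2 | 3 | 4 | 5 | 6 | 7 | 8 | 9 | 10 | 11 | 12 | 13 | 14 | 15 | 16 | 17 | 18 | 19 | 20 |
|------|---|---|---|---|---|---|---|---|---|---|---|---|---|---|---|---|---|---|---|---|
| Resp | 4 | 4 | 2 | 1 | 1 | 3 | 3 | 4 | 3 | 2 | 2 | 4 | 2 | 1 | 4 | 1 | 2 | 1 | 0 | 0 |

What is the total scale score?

Reverse-coded items (reversed = (0+4) − raw = 4 − raw):
  item 1: 4 − 4 = 0
  item 2: 4 − 4 = 0
  item 3: 4 − 2 = 2
  item 4: 4 − 1 = 3
  item 7: 4 − 3 = 1
  item 8: 4 − 4 = 0
  item 9: 4 − 3 = 1
  item 10: 4 − 2 = 2
  item 14: 4 − 1 = 3
  item 16: 4 − 1 = 3
  item 18: 4 − 1 = 3
  item 19: 4 − 0 = 4
Scored responses: 0, 0, 2, 3, 1, 3, 1, 0, 1, 2, 2, 4, 2, 3, 4, 3, 2, 3, 4, 0
Total = 0 + 0 + 2 + 3 + 1 + 3 + 1 + 0 + 1 + 2 + 2 + 4 + 2 + 3 + 4 + 3 + 2 + 3 + 4 + 0 = 40

40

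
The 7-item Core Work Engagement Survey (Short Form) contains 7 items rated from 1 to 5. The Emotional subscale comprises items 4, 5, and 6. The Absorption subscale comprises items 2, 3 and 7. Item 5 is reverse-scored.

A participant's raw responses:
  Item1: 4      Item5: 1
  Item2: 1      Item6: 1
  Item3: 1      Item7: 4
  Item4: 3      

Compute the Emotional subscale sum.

9

Emotional items: 4, 5, 6.
Of these, item 5 is reverse-scored; on a 1–5 scale, reversed = 6 − raw.
  item 4: 3
  item 5: 6 − 1 = 5
  item 6: 1
Sum = 3 + 5 + 1 = 9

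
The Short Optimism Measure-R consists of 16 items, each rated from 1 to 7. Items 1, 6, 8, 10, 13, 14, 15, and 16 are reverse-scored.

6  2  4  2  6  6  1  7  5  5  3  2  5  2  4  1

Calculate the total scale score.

Apply reverse scoring (on a 1–7 scale, reversed = 8 − raw):
  item 1: 8 − 6 = 2
  item 6: 8 − 6 = 2
  item 8: 8 − 7 = 1
  item 10: 8 − 5 = 3
  item 13: 8 − 5 = 3
  item 14: 8 − 2 = 6
  item 15: 8 − 4 = 4
  item 16: 8 − 1 = 7
Scored items: 2, 2, 4, 2, 6, 2, 1, 1, 5, 3, 3, 2, 3, 6, 4, 7
Total = 2 + 2 + 4 + 2 + 6 + 2 + 1 + 1 + 5 + 3 + 3 + 2 + 3 + 6 + 4 + 7 = 53

53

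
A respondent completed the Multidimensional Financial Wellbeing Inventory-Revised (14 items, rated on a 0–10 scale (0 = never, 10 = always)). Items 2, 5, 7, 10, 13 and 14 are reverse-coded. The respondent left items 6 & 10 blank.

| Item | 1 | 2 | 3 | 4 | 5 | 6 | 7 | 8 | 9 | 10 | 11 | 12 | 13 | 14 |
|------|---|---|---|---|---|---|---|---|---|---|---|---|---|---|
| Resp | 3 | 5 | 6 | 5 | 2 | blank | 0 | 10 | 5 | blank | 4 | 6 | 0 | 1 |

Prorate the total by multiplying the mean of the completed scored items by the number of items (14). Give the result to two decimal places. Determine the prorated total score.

94.50

Reverse-coded (on a 0–10 scale, reversed = 10 − raw):
  item 2: 10 − 5 = 5
  item 5: 10 − 2 = 8
  item 7: 10 − 0 = 10
  item 13: 10 − 0 = 10
  item 14: 10 − 1 = 9
Completed scored items (12 of 14): 3, 5, 6, 5, 8, 10, 10, 5, 4, 6, 10, 9; sum = 81.
Person mean = 81 / 12 ≈ 6.7500
Prorated total = (81 / 12) × 14 = 94.50 (to 2 dp)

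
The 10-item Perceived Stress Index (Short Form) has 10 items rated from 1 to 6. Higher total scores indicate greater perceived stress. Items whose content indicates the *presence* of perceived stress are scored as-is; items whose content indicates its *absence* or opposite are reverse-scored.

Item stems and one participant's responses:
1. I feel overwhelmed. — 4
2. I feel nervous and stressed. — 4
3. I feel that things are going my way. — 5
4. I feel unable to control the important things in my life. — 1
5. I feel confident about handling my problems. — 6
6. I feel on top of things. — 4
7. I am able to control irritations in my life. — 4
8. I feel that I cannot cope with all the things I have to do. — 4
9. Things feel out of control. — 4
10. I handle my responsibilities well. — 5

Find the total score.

28

Items 3, 5, 6, 7, 10 describe the absence/opposite of perceived stress → reverse-score.
reverse-coded value = 7 − response.
  item 1: 4
  item 2: 4
  item 3: 7 − 5 = 2
  item 4: 1
  item 5: 7 − 6 = 1
  item 6: 7 − 4 = 3
  item 7: 7 − 4 = 3
  item 8: 4
  item 9: 4
  item 10: 7 − 5 = 2
Total = 4 + 4 + 2 + 1 + 1 + 3 + 3 + 4 + 4 + 2 = 28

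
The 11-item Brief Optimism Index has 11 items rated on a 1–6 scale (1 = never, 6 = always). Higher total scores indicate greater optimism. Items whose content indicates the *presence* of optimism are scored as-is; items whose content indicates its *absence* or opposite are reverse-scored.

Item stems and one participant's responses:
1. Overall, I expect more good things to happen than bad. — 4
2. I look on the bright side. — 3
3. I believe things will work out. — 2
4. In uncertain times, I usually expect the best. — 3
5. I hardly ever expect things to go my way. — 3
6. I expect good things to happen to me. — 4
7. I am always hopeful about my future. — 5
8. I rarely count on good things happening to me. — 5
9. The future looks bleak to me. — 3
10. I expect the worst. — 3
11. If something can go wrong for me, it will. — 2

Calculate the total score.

40

Items 5, 8, 9, 10, 11 describe the absence/opposite of optimism → reverse-score.
reversed = (1+6) − raw = 7 − raw.
  item 1: 4
  item 2: 3
  item 3: 2
  item 4: 3
  item 5: 7 − 3 = 4
  item 6: 4
  item 7: 5
  item 8: 7 − 5 = 2
  item 9: 7 − 3 = 4
  item 10: 7 − 3 = 4
  item 11: 7 − 2 = 5
Total = 4 + 3 + 2 + 3 + 4 + 4 + 5 + 2 + 4 + 4 + 5 = 40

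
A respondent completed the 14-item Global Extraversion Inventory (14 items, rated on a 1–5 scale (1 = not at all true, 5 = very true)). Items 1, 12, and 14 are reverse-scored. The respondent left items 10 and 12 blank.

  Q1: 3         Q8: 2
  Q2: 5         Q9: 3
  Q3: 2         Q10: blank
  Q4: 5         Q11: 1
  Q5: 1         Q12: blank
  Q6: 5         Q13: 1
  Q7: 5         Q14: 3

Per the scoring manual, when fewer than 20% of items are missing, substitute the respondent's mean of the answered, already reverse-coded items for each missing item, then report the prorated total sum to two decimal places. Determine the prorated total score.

42.00

Reverse-coded (reversed = (1+5) − raw = 6 − raw):
  item 1: 6 − 3 = 3
  item 14: 6 − 3 = 3
Completed scored items (12 of 14): 3, 5, 2, 5, 1, 5, 5, 2, 3, 1, 1, 3; sum = 36.
Person mean = 36 / 12 ≈ 3.0000
Prorated total = (36 / 12) × 14 = 42.00 (to 2 dp)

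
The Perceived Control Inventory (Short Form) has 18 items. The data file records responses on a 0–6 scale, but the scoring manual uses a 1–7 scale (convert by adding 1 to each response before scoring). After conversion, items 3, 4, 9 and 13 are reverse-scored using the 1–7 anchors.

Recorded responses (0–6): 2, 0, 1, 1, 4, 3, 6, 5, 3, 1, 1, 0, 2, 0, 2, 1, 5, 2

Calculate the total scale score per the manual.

67

Convert to 1–7: 3, 1, 2, 2, 5, 4, 7, 6, 4, 2, 2, 1, 3, 1, 3, 2, 6, 3
Reverse-coded (reversed = (1+7) − raw = 8 − raw):
  item 3: 8 − 2 = 6
  item 4: 8 − 2 = 6
  item 9: 8 − 4 = 4
  item 13: 8 − 3 = 5
Scored: 3, 1, 6, 6, 5, 4, 7, 6, 4, 2, 2, 1, 5, 1, 3, 2, 6, 3
Total = 67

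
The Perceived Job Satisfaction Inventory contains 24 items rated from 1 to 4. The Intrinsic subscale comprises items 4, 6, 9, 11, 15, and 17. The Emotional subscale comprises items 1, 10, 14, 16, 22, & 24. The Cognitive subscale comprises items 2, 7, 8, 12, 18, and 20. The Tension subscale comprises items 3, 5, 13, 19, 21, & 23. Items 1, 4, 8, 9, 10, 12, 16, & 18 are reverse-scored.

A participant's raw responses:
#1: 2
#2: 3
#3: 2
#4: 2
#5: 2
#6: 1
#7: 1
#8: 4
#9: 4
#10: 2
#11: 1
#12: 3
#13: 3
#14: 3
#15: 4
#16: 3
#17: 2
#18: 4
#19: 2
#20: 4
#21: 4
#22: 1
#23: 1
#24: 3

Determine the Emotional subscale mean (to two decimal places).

Emotional items: 1, 10, 14, 16, 22, 24.
Of these, items 1, 10 and 16 are reverse-scored; reverse-coded value = 5 − response.
  item 1: 5 − 2 = 3
  item 10: 5 − 2 = 3
  item 14: 3
  item 16: 5 − 3 = 2
  item 22: 1
  item 24: 3
Sum = 3 + 3 + 3 + 2 + 1 + 3 = 15
Mean = 15 / 6 = 2.50

2.50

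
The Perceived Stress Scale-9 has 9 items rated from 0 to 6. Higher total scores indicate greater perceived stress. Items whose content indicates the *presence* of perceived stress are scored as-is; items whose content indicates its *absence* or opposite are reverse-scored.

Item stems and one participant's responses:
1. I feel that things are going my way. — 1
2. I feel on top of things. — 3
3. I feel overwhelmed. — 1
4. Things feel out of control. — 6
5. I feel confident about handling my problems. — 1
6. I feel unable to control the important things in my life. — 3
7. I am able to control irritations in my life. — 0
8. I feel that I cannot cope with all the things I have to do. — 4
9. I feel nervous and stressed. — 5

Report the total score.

38

Items 1, 2, 5, 7 describe the absence/opposite of perceived stress → reverse-score.
reversed = (0+6) − raw = 6 − raw.
  item 1: 6 − 1 = 5
  item 2: 6 − 3 = 3
  item 3: 1
  item 4: 6
  item 5: 6 − 1 = 5
  item 6: 3
  item 7: 6 − 0 = 6
  item 8: 4
  item 9: 5
Total = 5 + 3 + 1 + 6 + 5 + 3 + 6 + 4 + 5 = 38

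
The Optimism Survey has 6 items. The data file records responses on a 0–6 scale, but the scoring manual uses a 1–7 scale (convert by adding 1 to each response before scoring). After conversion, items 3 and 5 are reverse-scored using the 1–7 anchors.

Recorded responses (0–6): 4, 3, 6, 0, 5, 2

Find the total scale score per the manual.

Convert to 1–7: 5, 4, 7, 1, 6, 3
Reverse-coded (reversed = (1+7) − raw = 8 − raw):
  item 3: 8 − 7 = 1
  item 5: 8 − 6 = 2
Scored: 5, 4, 1, 1, 2, 3
Total = 16

16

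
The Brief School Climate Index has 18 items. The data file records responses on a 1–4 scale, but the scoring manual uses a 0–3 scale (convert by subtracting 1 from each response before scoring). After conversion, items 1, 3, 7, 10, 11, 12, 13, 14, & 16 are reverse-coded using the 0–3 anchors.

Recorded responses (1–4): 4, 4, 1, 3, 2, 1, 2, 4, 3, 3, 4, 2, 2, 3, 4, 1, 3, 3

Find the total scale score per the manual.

32

Convert to 0–3: 3, 3, 0, 2, 1, 0, 1, 3, 2, 2, 3, 1, 1, 2, 3, 0, 2, 2
Reverse-coded (reversed = (0+3) − raw = 3 − raw):
  item 1: 3 − 3 = 0
  item 3: 3 − 0 = 3
  item 7: 3 − 1 = 2
  item 10: 3 − 2 = 1
  item 11: 3 − 3 = 0
  item 12: 3 − 1 = 2
  item 13: 3 − 1 = 2
  item 14: 3 − 2 = 1
  item 16: 3 − 0 = 3
Scored: 0, 3, 3, 2, 1, 0, 2, 3, 2, 1, 0, 2, 2, 1, 3, 3, 2, 2
Total = 32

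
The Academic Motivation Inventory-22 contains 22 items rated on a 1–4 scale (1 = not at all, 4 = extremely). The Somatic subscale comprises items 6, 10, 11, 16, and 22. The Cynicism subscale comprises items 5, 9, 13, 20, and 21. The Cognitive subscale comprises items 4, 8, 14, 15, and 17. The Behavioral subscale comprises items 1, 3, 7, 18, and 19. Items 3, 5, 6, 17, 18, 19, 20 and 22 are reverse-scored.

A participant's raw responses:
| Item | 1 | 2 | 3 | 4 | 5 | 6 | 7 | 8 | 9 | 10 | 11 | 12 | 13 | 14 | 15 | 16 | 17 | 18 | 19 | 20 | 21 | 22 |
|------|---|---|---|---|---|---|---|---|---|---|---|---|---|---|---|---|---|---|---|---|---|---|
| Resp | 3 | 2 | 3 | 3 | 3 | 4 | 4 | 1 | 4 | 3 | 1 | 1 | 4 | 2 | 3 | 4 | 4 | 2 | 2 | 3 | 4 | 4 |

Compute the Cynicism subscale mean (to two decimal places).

Cynicism items: 5, 9, 13, 20, 21.
Of these, items 5 and 20 are reverse-scored; reverse-coded value = 5 − response.
  item 5: 5 − 3 = 2
  item 9: 4
  item 13: 4
  item 20: 5 − 3 = 2
  item 21: 4
Sum = 2 + 4 + 4 + 2 + 4 = 16
Mean = 16 / 5 = 3.20

3.20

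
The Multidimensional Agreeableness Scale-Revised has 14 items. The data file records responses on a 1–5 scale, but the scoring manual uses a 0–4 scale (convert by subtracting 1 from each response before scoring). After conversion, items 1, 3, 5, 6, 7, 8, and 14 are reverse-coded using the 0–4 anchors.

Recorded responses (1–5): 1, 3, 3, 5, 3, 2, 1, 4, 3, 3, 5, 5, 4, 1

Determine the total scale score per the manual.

41

Convert to 0–4: 0, 2, 2, 4, 2, 1, 0, 3, 2, 2, 4, 4, 3, 0
Reverse-coded (on a 0–4 scale, reversed = 4 − raw):
  item 1: 4 − 0 = 4
  item 3: 4 − 2 = 2
  item 5: 4 − 2 = 2
  item 6: 4 − 1 = 3
  item 7: 4 − 0 = 4
  item 8: 4 − 3 = 1
  item 14: 4 − 0 = 4
Scored: 4, 2, 2, 4, 2, 3, 4, 1, 2, 2, 4, 4, 3, 4
Total = 41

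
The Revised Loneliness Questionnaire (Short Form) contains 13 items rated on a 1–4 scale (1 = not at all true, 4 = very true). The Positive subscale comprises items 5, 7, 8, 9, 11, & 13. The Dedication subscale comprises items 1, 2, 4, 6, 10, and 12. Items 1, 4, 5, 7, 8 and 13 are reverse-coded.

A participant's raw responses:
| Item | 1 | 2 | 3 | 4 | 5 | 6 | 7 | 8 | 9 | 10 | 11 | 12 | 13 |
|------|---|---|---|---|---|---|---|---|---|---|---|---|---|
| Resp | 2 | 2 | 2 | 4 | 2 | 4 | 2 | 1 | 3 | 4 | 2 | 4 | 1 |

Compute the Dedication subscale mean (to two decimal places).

3.00

Dedication items: 1, 2, 4, 6, 10, 12.
Of these, items 1 & 4 are reverse-coded; on a 1–4 scale, reversed = 5 − raw.
  item 1: 5 − 2 = 3
  item 2: 2
  item 4: 5 − 4 = 1
  item 6: 4
  item 10: 4
  item 12: 4
Sum = 3 + 2 + 1 + 4 + 4 + 4 = 18
Mean = 18 / 6 = 3.00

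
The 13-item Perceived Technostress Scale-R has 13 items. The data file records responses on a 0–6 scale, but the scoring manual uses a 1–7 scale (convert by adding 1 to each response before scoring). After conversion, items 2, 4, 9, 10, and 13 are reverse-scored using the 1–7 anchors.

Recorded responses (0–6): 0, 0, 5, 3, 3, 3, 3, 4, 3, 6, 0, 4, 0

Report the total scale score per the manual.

Convert to 1–7: 1, 1, 6, 4, 4, 4, 4, 5, 4, 7, 1, 5, 1
Reverse-coded (reversed = (1+7) − raw = 8 − raw):
  item 2: 8 − 1 = 7
  item 4: 8 − 4 = 4
  item 9: 8 − 4 = 4
  item 10: 8 − 7 = 1
  item 13: 8 − 1 = 7
Scored: 1, 7, 6, 4, 4, 4, 4, 5, 4, 1, 1, 5, 7
Total = 53

53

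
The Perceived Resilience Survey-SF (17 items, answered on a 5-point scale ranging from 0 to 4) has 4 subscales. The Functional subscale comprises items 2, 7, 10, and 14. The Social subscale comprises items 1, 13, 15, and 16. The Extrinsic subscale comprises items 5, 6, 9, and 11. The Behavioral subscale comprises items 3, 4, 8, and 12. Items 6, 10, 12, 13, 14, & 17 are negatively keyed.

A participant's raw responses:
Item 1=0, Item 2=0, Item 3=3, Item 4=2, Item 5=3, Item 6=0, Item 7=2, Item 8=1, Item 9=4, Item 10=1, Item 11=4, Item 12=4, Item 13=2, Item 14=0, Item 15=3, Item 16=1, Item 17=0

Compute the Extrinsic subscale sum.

15

Extrinsic items: 5, 6, 9, 11.
Of these, item 6 is negatively keyed; on a 0–4 scale, reversed = 4 − raw.
  item 5: 3
  item 6: 4 − 0 = 4
  item 9: 4
  item 11: 4
Sum = 3 + 4 + 4 + 4 = 15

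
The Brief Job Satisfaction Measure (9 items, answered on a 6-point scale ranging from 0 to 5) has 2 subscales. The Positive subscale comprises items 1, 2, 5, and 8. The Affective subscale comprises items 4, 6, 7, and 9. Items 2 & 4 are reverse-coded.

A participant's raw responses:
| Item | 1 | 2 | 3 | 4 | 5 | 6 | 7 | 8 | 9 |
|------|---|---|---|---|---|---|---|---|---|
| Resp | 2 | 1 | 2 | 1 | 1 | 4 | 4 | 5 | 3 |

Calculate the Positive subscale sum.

12

Positive items: 1, 2, 5, 8.
Of these, item 2 is reverse-coded; reversed = (0+5) − raw = 5 − raw.
  item 1: 2
  item 2: 5 − 1 = 4
  item 5: 1
  item 8: 5
Sum = 2 + 4 + 1 + 5 = 12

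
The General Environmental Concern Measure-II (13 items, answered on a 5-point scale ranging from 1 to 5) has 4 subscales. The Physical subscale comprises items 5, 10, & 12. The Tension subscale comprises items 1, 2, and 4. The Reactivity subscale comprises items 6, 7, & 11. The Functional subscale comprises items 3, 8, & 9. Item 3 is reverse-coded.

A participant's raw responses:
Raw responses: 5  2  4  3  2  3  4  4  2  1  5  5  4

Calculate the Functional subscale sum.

8

Functional items: 3, 8, 9.
Of these, item 3 is reverse-coded; reverse-coded value = 6 − response.
  item 3: 6 − 4 = 2
  item 8: 4
  item 9: 2
Sum = 2 + 4 + 2 = 8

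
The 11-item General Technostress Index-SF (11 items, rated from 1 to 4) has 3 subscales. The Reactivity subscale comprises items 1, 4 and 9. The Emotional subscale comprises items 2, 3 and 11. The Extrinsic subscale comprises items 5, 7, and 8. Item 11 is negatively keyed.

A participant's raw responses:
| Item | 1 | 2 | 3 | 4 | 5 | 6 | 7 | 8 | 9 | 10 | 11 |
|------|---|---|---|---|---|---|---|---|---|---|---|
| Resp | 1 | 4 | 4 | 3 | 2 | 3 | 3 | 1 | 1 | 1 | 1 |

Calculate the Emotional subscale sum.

Emotional items: 2, 3, 11.
Of these, item 11 is negatively keyed; reverse-coded value = 5 − response.
  item 2: 4
  item 3: 4
  item 11: 5 − 1 = 4
Sum = 4 + 4 + 4 = 12

12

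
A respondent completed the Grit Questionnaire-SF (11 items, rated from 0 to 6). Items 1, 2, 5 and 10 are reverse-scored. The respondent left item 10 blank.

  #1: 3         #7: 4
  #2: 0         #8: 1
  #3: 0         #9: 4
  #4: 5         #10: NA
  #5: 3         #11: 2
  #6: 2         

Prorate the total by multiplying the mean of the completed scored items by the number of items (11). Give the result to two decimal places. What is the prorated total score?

Reverse-coded (reverse-coded value = 6 − response):
  item 1: 6 − 3 = 3
  item 2: 6 − 0 = 6
  item 5: 6 − 3 = 3
Completed scored items (10 of 11): 3, 6, 0, 5, 3, 2, 4, 1, 4, 2; sum = 30.
Person mean = 30 / 10 ≈ 3.0000
Prorated total = (30 / 10) × 11 = 33.00 (to 2 dp)

33.00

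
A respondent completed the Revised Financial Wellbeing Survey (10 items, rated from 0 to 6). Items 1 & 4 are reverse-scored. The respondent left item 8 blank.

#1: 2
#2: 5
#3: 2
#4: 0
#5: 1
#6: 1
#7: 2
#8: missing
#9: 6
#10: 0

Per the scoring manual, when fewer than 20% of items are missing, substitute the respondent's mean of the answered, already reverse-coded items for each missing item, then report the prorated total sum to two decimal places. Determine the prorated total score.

Reverse-coded (reverse-coded value = 6 − response):
  item 1: 6 − 2 = 4
  item 4: 6 − 0 = 6
Completed scored items (9 of 10): 4, 5, 2, 6, 1, 1, 2, 6, 0; sum = 27.
Person mean = 27 / 9 ≈ 3.0000
Prorated total = (27 / 9) × 10 = 30.00 (to 2 dp)

30.00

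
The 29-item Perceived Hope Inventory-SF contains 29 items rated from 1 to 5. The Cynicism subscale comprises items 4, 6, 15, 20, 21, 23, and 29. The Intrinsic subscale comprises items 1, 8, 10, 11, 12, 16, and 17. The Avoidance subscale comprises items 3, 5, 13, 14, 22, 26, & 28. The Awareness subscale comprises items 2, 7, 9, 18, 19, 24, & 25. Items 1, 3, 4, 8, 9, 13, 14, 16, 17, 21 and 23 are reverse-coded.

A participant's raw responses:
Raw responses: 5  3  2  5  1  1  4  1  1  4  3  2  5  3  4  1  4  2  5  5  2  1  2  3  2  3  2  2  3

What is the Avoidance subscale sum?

Avoidance items: 3, 5, 13, 14, 22, 26, 28.
Of these, items 3, 13, and 14 are reverse-coded; on a 1–5 scale, reversed = 6 − raw.
  item 3: 6 − 2 = 4
  item 5: 1
  item 13: 6 − 5 = 1
  item 14: 6 − 3 = 3
  item 22: 1
  item 26: 3
  item 28: 2
Sum = 4 + 1 + 1 + 3 + 1 + 3 + 2 = 15

15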